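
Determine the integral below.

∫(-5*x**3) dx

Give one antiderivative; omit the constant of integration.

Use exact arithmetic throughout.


Answer: -5*x**4/4.


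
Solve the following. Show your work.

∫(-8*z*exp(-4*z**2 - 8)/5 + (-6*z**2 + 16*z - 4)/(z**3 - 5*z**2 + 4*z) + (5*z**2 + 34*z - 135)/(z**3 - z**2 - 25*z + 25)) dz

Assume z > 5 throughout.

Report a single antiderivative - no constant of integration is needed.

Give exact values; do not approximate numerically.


Step 1. Rewrite: now ∫(-8*z*exp(-4*z**2 - 8)/5) dz + ∫((-6*z**2 + 16*z - 4)/(z**3 - 5*z**2 + 4*z)) dz + ∫((5*z**2 + 34*z - 135)/(z**3 - z**2 - 25*z + 25)) dz.
Step 2. Decompose ∫((5*z**2 + 34*z - 135)/(z**3 - z**2 - 25*z + 25)) dz by partial fractions, (5*z**2 + 34*z - 135)/(z**3 - z**2 - 25*z + 25) = -3/(z + 5) + 4/(z - 1) + 4/(z - 5): now ∫(-8*z*exp(-4*z**2 - 8)/5) dz + ∫((-6*z**2 + 16*z - 4)/(z**3 - 5*z**2 + 4*z)) dz + ∫(4/(z - 5)) dz + ∫(4/(z - 1)) dz + ∫(-3/(z + 5)) dz.
Step 3. Evaluate the standard form [assuming z > 5]: now 4*log(z - 5) + ∫(-8*z*exp(-4*z**2 - 8)/5) dz + ∫((-6*z**2 + 16*z - 4)/(z**3 - 5*z**2 + 4*z)) dz + ∫(4/(z - 1)) dz + ∫(-3/(z + 5)) dz.
Step 4. Evaluate the standard form [assuming z > 1]: now 4*log(z - 5) + 4*log(z - 1) + ∫(-8*z*exp(-4*z**2 - 8)/5) dz + ∫((-6*z**2 + 16*z - 4)/(z**3 - 5*z**2 + 4*z)) dz + ∫(-3/(z + 5)) dz.
Step 5. Evaluate the standard form [assuming z > -5]: now 4*log(z - 5) + 4*log(z - 1) - 3*log(z + 5) + ∫(-8*z*exp(-4*z**2 - 8)/5) dz + ∫((-6*z**2 + 16*z - 4)/(z**3 - 5*z**2 + 4*z)) dz.
Step 6. Decompose ∫((-6*z**2 + 16*z - 4)/(z**3 - 5*z**2 + 4*z)) dz by partial fractions, (-6*z**2 + 16*z - 4)/(z**3 - 5*z**2 + 4*z) = -2/(z - 1) - 3/(z - 4) - 1/z: now 4*log(z - 5) + 4*log(z - 1) - 3*log(z + 5) + ∫(-1/z) dz + ∫(-8*z*exp(-4*z**2 - 8)/5) dz + ∫(-3/(z - 4)) dz + ∫(-2/(z - 1)) dz.
Step 7. Evaluate the standard form [assuming z > 1]: now 4*log(z - 5) + 2*log(z - 1) - 3*log(z + 5) + ∫(-1/z) dz + ∫(-8*z*exp(-4*z**2 - 8)/5) dz + ∫(-3/(z - 4)) dz.
Step 8. Evaluate the standard form [assuming z > 4]: now 4*log(z - 5) - 3*log(z - 4) + 2*log(z - 1) - 3*log(z + 5) + ∫(-1/z) dz + ∫(-8*z*exp(-4*z**2 - 8)/5) dz.
Step 9. Evaluate the standard form [assuming z > 0]: now -log(z) + 4*log(z - 5) - 3*log(z - 4) + 2*log(z - 1) - 3*log(z + 5) + ∫(-8*z*exp(-4*z**2 - 8)/5) dz.
Step 10. Substitute u = z**2 + 2, turning ∫(-8*z*exp(-4*z**2 - 8)/5) dz into ∫(-4*exp(-4*u)/5) du: now -log(z) + 4*log(z - 5) - 3*log(z - 4) + 2*log(z - 1) - 3*log(z + 5) + ∫(-4*exp(-4*u)/5) du.
Step 11. Evaluate the standard form: now -log(z) + 4*log(z - 5) - 3*log(z - 4) + 2*log(z - 1) - 3*log(z + 5) + exp(-4*u)/5.
Step 12. Substitute back u = z**2 + 2: now exp(-4*z**2 - 8)/5 - log(z) + 4*log(z - 5) - 3*log(z - 4) + 2*log(z - 1) - 3*log(z + 5).
Answer: exp(-4*z**2 - 8)/5 - log(z) + 4*log(z - 5) - 3*log(z - 4) + 2*log(z - 1) - 3*log(z + 5).


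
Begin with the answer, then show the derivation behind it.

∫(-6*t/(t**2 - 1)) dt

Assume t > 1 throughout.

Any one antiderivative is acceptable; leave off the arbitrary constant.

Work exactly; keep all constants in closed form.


The answer is -3*log(t - 1) - 3*log(t + 1).
Step 1. Decompose ∫(-6*t/(t**2 - 1)) dt by partial fractions, -6*t/(t**2 - 1) = -3/(t + 1) - 3/(t - 1): now ∫(-3/(t - 1)) dt + ∫(-3/(t + 1)) dt.
Step 2. Evaluate the standard form [assuming t > 1]: now -3*log(t - 1) + ∫(-3/(t + 1)) dt.
Step 3. Evaluate the standard form [assuming t > -1]: now -3*log(t - 1) - 3*log(t + 1).
Answer: -3*log(t - 1) - 3*log(t + 1).


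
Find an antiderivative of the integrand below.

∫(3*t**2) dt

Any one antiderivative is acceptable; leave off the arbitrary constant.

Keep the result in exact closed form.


Answer: t**3.


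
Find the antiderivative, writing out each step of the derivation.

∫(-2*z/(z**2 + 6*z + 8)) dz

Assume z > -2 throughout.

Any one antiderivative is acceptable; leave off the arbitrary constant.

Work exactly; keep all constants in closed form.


Step 1. Decompose ∫(-2*z/(z**2 + 6*z + 8)) dz by partial fractions, -2*z/(z**2 + 6*z + 8) = -4/(z + 4) + 2/(z + 2): now ∫(2/(z + 2)) dz + ∫(-4/(z + 4)) dz.
Step 2. Evaluate the standard form [assuming z > -4]: now -4*log(z + 4) + ∫(2/(z + 2)) dz.
Step 3. Evaluate the standard form [assuming z > -2]: now 2*log(z + 2) - 4*log(z + 4).
Answer: 2*log(z + 2) - 4*log(z + 4).


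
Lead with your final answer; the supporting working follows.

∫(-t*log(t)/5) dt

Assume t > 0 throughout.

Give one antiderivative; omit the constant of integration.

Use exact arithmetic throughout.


The answer is -t**2*log(t)/10 + t**2/20.
Step 1. Integrate ∫(-t*log(t)/5) dt by parts with u = log(t), dv = (-t/5) dt, so v = -t**2/10 [assuming t > 0]: now -t**2*log(t)/10 + ∫(t/10) dt.
Step 2. Evaluate the standard form: now -t**2*log(t)/10 + t**2/20.
Answer: -t**2*log(t)/10 + t**2/20.


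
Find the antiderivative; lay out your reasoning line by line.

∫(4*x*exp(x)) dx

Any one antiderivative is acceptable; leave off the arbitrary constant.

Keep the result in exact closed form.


Step 1. Integrate ∫(4*x*exp(x)) dx by parts with u = x, dv = (4*exp(x)) dx, so v = 4*exp(x): now 4*x*exp(x) + ∫(-4*exp(x)) dx.
Step 2. Evaluate the standard form: now 4*x*exp(x) - 4*exp(x).
Answer: 4*x*exp(x) - 4*exp(x).


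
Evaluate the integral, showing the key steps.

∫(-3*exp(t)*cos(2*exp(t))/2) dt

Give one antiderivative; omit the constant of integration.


Step 1. Substitute u = exp(t), turning ∫(-3*exp(t)*cos(2*exp(t))/2) dt into ∫(-3*cos(2*u)/2) du: now ∫(-3*cos(2*u)/2) du.
Step 2. Evaluate the standard form: now -3*sin(2*u)/4.
Step 3. Substitute back u = exp(t): now -3*sin(2*exp(t))/4.
Answer: -3*sin(2*exp(t))/4.


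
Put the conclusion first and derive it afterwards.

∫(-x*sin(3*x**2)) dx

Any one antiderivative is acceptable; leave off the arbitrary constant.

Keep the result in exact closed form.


The answer is cos(3*x**2)/6.
Step 1. Substitute u = x**2, turning ∫(-x*sin(3*x**2)) dx into ∫(-sin(3*u)/2) du: now ∫(-sin(3*u)/2) du.
Step 2. Evaluate the standard form: now cos(3*u)/6.
Step 3. Substitute back u = x**2: now cos(3*x**2)/6.
Answer: cos(3*x**2)/6.


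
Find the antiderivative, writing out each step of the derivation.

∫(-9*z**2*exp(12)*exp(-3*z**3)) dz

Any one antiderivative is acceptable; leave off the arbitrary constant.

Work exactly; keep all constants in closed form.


Step 1. Substitute u = z**3 - 4, turning ∫(-9*z**2*exp(12)*exp(-3*z**3)) dz into ∫(-3*exp(-3*u)) du: now ∫(-3*exp(-3*u)) du.
Step 2. Evaluate the standard form: now exp(-3*u).
Step 3. Substitute back u = z**3 - 4: now exp(12 - 3*z**3).
Answer: exp(12 - 3*z**3).


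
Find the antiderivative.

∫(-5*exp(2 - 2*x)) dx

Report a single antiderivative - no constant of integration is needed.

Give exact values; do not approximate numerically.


Answer: 5*exp(2 - 2*x)/2.


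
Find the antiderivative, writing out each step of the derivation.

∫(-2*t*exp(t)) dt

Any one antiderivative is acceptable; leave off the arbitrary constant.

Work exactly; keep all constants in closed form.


Step 1. Integrate ∫(-2*t*exp(t)) dt by parts with u = t, dv = (-2*exp(t)) dt, so v = -2*exp(t): now -2*t*exp(t) + ∫(2*exp(t)) dt.
Step 2. Evaluate the standard form: now -2*t*exp(t) + 2*exp(t).
Answer: -2*t*exp(t) + 2*exp(t).


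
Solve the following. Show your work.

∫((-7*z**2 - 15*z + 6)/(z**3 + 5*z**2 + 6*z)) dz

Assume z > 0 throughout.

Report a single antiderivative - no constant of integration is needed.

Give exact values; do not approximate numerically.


Step 1. Decompose ∫((-7*z**2 - 15*z + 6)/(z**3 + 5*z**2 + 6*z)) dz by partial fractions, (-7*z**2 - 15*z + 6)/(z**3 + 5*z**2 + 6*z) = -4/(z + 3) - 4/(z + 2) + 1/z: now ∫(1/z) dz + ∫(-4/(z + 2)) dz + ∫(-4/(z + 3)) dz.
Step 2. Evaluate the standard form [assuming z > -3]: now -4*log(z + 3) + ∫(1/z) dz + ∫(-4/(z + 2)) dz.
Step 3. Evaluate the standard form [assuming z > -2]: now -4*log(z + 2) - 4*log(z + 3) + ∫(1/z) dz.
Step 4. Evaluate the standard form [assuming z > 0]: now log(z) - 4*log(z + 2) - 4*log(z + 3).
Answer: log(z) - 4*log(z + 2) - 4*log(z + 3).


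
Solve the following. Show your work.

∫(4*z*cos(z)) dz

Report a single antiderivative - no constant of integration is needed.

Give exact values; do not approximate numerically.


Step 1. Integrate ∫(4*z*cos(z)) dz by parts with u = z, dv = (4*cos(z)) dz, so v = 4*sin(z): now 4*z*sin(z) + ∫(-4*sin(z)) dz.
Step 2. Evaluate the standard form: now 4*z*sin(z) + 4*cos(z).
Answer: 4*z*sin(z) + 4*cos(z).


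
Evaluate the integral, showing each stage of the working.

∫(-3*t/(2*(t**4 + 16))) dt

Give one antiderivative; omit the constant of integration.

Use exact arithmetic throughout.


Step 1. Substitute u = t**2, turning ∫(-3*t/(2*(t**4 + 16))) dt into ∫(-3/(4*(u**2 + 16))) du: now ∫(-3/(4*(u**2 + 16))) du.
Step 2. Evaluate the standard form: now -3*atan(u/4)/16.
Step 3. Substitute back u = t**2: now -3*atan(t**2/4)/16.
Answer: -3*atan(t**2/4)/16.


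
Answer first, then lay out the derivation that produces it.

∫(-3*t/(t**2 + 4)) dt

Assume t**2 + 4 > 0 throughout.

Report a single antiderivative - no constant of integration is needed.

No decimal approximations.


The answer is -3*log(t**2 + 4)/2.
Step 1. Substitute u = t**2 + 4, turning ∫(-3*t/(t**2 + 4)) dt into ∫(-3/(2*u)) du: now ∫(-3/(2*u)) du.
Step 2. Evaluate the standard form [assuming u > 0]: now -3*log(u)/2.
Step 3. Substitute back u = t**2 + 4: now -3*log(t**2 + 4)/2.
Answer: -3*log(t**2 + 4)/2.


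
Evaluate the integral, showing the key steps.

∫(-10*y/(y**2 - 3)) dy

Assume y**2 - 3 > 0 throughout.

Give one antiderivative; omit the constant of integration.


Step 1. Substitute u = y**2 - 3, turning ∫(-10*y/(y**2 - 3)) dy into ∫(-5/u) du: now ∫(-5/u) du.
Step 2. Evaluate the standard form [assuming u > 0]: now -5*log(u).
Step 3. Substitute back u = y**2 - 3: now -5*log(y**2 - 3).
Answer: -5*log(y**2 - 3).


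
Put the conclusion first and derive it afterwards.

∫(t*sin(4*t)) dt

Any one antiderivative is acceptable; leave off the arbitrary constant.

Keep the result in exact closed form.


The answer is -t*cos(4*t)/4 + sin(4*t)/16.
Step 1. Integrate ∫(t*sin(4*t)) dt by parts with u = t, dv = (sin(4*t)) dt, so v = -cos(4*t)/4: now -t*cos(4*t)/4 + ∫(cos(4*t)/4) dt.
Step 2. Evaluate the standard form: now -t*cos(4*t)/4 + sin(4*t)/16.
Answer: -t*cos(4*t)/4 + sin(4*t)/16.


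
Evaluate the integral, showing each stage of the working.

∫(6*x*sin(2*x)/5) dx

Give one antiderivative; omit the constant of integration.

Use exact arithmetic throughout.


Step 1. Integrate ∫(6*x*sin(2*x)/5) dx by parts with u = x, dv = (6*sin(2*x)/5) dx, so v = -3*cos(2*x)/5: now -3*x*cos(2*x)/5 + ∫(3*cos(2*x)/5) dx.
Step 2. Evaluate the standard form: now -3*x*cos(2*x)/5 + 3*sin(2*x)/10.
Answer: -3*x*cos(2*x)/5 + 3*sin(2*x)/10.


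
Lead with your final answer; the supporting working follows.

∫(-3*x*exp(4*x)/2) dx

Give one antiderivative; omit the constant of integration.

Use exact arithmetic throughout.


The answer is -3*x*exp(4*x)/8 + 3*exp(4*x)/32.
Step 1. Integrate ∫(-3*x*exp(4*x)/2) dx by parts with u = x, dv = (-3*exp(4*x)/2) dx, so v = -3*exp(4*x)/8: now -3*x*exp(4*x)/8 + ∫(3*exp(4*x)/8) dx.
Step 2. Evaluate the standard form: now -3*x*exp(4*x)/8 + 3*exp(4*x)/32.
Answer: -3*x*exp(4*x)/8 + 3*exp(4*x)/32.


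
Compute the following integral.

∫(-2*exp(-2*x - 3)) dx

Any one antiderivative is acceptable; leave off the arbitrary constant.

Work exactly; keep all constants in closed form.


Answer: exp(-2*x - 3).


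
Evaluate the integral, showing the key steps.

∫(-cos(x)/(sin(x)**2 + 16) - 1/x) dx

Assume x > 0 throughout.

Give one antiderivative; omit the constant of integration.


Step 1. Rewrite: now ∫(-1/x) dx + ∫(-cos(x)/(sin(x)**2 + 16)) dx.
Step 2. Substitute u = sin(x), turning ∫(-cos(x)/(sin(x)**2 + 16)) dx into ∫(-1/(u**2 + 16)) du: now ∫(-1/x) dx + ∫(-1/(u**2 + 16)) du.
Step 3. Evaluate the standard form: now -atan(u/4)/4 + ∫(-1/x) dx.
Step 4. Substitute back u = sin(x): now -atan(sin(x)/4)/4 + ∫(-1/x) dx.
Step 5. Evaluate the standard form [assuming x > 0]: now -log(x) - atan(sin(x)/4)/4.
Answer: -log(x) - atan(sin(x)/4)/4.


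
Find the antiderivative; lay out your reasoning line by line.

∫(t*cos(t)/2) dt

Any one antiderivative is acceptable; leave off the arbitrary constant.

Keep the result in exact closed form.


Step 1. Integrate ∫(t*cos(t)/2) dt by parts with u = t, dv = (cos(t)/2) dt, so v = sin(t)/2: now t*sin(t)/2 + ∫(-sin(t)/2) dt.
Step 2. Evaluate the standard form: now t*sin(t)/2 + cos(t)/2.
Answer: t*sin(t)/2 + cos(t)/2.


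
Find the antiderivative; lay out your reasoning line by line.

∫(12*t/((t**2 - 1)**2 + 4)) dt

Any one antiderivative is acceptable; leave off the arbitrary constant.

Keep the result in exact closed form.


Step 1. Substitute u = t**2 - 1, turning ∫(12*t/((t**2 - 1)**2 + 4)) dt into ∫(6/(u**2 + 4)) du: now ∫(6/(u**2 + 4)) du.
Step 2. Evaluate the standard form: now 3*atan(u/2).
Step 3. Substitute back u = t**2 - 1: now 3*atan(t**2/2 - 1/2).
Answer: 3*atan(t**2/2 - 1/2).


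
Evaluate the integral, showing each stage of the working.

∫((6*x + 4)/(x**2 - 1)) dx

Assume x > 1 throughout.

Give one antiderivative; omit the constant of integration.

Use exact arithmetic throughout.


Step 1. Decompose ∫((6*x + 4)/(x**2 - 1)) dx by partial fractions, (6*x + 4)/(x**2 - 1) = 1/(x + 1) + 5/(x - 1): now ∫(5/(x - 1)) dx + ∫(1/(x + 1)) dx.
Step 2. Evaluate the standard form [assuming x > -1]: now log(x + 1) + ∫(5/(x - 1)) dx.
Step 3. Evaluate the standard form [assuming x > 1]: now 5*log(x - 1) + log(x + 1).
Answer: 5*log(x - 1) + log(x + 1).


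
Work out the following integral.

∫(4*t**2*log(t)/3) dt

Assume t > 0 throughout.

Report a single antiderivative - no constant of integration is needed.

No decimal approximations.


Answer: 4*t**3*log(t)/9 - 4*t**3/27.


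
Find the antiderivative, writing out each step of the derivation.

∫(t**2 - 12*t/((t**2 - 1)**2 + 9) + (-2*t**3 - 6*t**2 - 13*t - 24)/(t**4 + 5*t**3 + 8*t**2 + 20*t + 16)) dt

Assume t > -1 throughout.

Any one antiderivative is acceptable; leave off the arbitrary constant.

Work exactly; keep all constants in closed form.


Step 1. Rewrite: now ∫(t**2) dt + ∫(-12*t/((t**2 - 1)**2 + 9)) dt + ∫((-2*t**3 - 6*t**2 - 13*t - 24)/(t**4 + 5*t**3 + 8*t**2 + 20*t + 16)) dt.
Step 2. Evaluate the standard form: now t**3/3 + ∫(-12*t/((t**2 - 1)**2 + 9)) dt + ∫((-2*t**3 - 6*t**2 - 13*t - 24)/(t**4 + 5*t**3 + 8*t**2 + 20*t + 16)) dt.
Step 3. Decompose ∫((-2*t**3 - 6*t**2 - 13*t - 24)/(t**4 + 5*t**3 + 8*t**2 + 20*t + 16)) dt by partial fractions, (-2*t**3 - 6*t**2 - 13*t - 24)/(t**4 + 5*t**3 + 8*t**2 + 20*t + 16) = -1/(t**2 + 4) - 1/(t + 4) - 1/(t + 1): now t**3/3 + ∫(-12*t/((t**2 - 1)**2 + 9)) dt + ∫(-1/(t + 1)) dt + ∫(-1/(t + 4)) dt + ∫(-1/(t**2 + 4)) dt.
Step 4. Evaluate the standard form [assuming t > -4]: now t**3/3 - log(t + 4) + ∫(-12*t/((t**2 - 1)**2 + 9)) dt + ∫(-1/(t + 1)) dt + ∫(-1/(t**2 + 4)) dt.
Step 5. Evaluate the standard form [assuming t > -1]: now t**3/3 - log(t + 1) - log(t + 4) + ∫(-12*t/((t**2 - 1)**2 + 9)) dt + ∫(-1/(t**2 + 4)) dt.
Step 6. Evaluate the standard form: now t**3/3 - log(t + 1) - log(t + 4) - atan(t/2)/2 + ∫(-12*t/((t**2 - 1)**2 + 9)) dt.
Step 7. Substitute u = t**2 - 1, turning ∫(-12*t/((t**2 - 1)**2 + 9)) dt into ∫(-6/(u**2 + 9)) du: now t**3/3 - log(t + 1) - log(t + 4) - atan(t/2)/2 + ∫(-6/(u**2 + 9)) du.
Step 8. Evaluate the standard form: now t**3/3 - log(t + 1) - log(t + 4) - atan(t/2)/2 - 2*atan(u/3).
Step 9. Substitute back u = t**2 - 1: now t**3/3 - log(t + 1) - log(t + 4) - atan(t/2)/2 - 2*atan(t**2/3 - 1/3).
Answer: t**3/3 - log(t + 1) - log(t + 4) - atan(t/2)/2 - 2*atan(t**2/3 - 1/3).


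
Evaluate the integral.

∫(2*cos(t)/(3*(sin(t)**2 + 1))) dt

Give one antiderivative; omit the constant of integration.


Answer: 2*atan(sin(t))/3.


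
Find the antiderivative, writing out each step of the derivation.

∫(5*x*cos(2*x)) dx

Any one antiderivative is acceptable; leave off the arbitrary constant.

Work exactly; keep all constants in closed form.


Step 1. Integrate ∫(5*x*cos(2*x)) dx by parts with u = x, dv = (5*cos(2*x)) dx, so v = 5*sin(2*x)/2: now 5*x*sin(2*x)/2 + ∫(-5*sin(2*x)/2) dx.
Step 2. Evaluate the standard form: now 5*x*sin(2*x)/2 + 5*cos(2*x)/4.
Answer: 5*x*sin(2*x)/2 + 5*cos(2*x)/4.


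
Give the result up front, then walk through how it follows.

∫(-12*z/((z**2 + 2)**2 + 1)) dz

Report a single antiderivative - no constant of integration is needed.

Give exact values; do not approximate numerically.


The answer is -6*atan(z**2 + 2).
Step 1. Substitute u = z**2 + 2, turning ∫(-12*z/((z**2 + 2)**2 + 1)) dz into ∫(-6/(u**2 + 1)) du: now ∫(-6/(u**2 + 1)) du.
Step 2. Evaluate the standard form: now -6*atan(u).
Step 3. Substitute back u = z**2 + 2: now -6*atan(z**2 + 2).
Answer: -6*atan(z**2 + 2).


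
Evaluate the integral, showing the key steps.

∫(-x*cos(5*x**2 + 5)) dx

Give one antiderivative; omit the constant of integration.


Step 1. Substitute u = x**2 + 1, turning ∫(-x*cos(5*x**2 + 5)) dx into ∫(-cos(5*u)/2) du: now ∫(-cos(5*u)/2) du.
Step 2. Evaluate the standard form: now -sin(5*u)/10.
Step 3. Substitute back u = x**2 + 1: now -sin(5*x**2 + 5)/10.
Answer: -sin(5*x**2 + 5)/10.


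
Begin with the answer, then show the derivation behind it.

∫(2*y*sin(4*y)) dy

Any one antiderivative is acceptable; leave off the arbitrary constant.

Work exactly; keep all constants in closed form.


The answer is -y*cos(4*y)/2 + sin(4*y)/8.
Step 1. Integrate ∫(2*y*sin(4*y)) dy by parts with u = y, dv = (2*sin(4*y)) dy, so v = -cos(4*y)/2: now -y*cos(4*y)/2 + ∫(cos(4*y)/2) dy.
Step 2. Evaluate the standard form: now -y*cos(4*y)/2 + sin(4*y)/8.
Answer: -y*cos(4*y)/2 + sin(4*y)/8.


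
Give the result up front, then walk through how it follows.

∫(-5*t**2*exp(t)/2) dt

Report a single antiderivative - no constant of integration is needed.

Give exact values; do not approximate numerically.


The answer is -5*t**2*exp(t)/2 + 5*t*exp(t) - 5*exp(t).
Step 1. Integrate ∫(-5*t**2*exp(t)/2) dt by parts with u = t**2, dv = (-5*exp(t)/2) dt, so v = -5*exp(t)/2: now -5*t**2*exp(t)/2 + ∫(5*t*exp(t)) dt.
Step 2. Integrate ∫(5*t*exp(t)) dt by parts with u = t, dv = (5*exp(t)) dt, so v = 5*exp(t): now -5*t**2*exp(t)/2 + 5*t*exp(t) + ∫(-5*exp(t)) dt.
Step 3. Evaluate the standard form: now -5*t**2*exp(t)/2 + 5*t*exp(t) - 5*exp(t).
Answer: -5*t**2*exp(t)/2 + 5*t*exp(t) - 5*exp(t).


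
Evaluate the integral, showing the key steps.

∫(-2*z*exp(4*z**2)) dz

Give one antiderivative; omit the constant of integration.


Step 1. Substitute u = z**2, turning ∫(-2*z*exp(4*z**2)) dz into ∫(-exp(4*u)) du: now ∫(-exp(4*u)) du.
Step 2. Evaluate the standard form: now -exp(4*u)/4.
Step 3. Substitute back u = z**2: now -exp(4*z**2)/4.
Answer: -exp(4*z**2)/4.


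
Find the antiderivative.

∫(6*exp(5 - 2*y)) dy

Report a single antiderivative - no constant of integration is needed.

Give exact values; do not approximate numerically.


Answer: -3*exp(5 - 2*y).


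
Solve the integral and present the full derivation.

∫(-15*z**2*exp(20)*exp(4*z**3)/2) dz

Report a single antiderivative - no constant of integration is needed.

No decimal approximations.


Step 1. Substitute u = z**3 + 5, turning ∫(-15*z**2*exp(20)*exp(4*z**3)/2) dz into ∫(-5*exp(4*u)/2) du: now ∫(-5*exp(4*u)/2) du.
Step 2. Evaluate the standard form: now -5*exp(4*u)/8.
Step 3. Substitute back u = z**3 + 5: now -5*exp(4*z**3 + 20)/8.
Answer: -5*exp(4*z**3 + 20)/8.


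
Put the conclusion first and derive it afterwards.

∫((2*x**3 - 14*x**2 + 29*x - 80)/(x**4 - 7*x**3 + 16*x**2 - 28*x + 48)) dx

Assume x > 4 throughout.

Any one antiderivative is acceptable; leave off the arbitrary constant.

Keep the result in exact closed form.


The answer is -3*log(x - 4) + 5*log(x - 3) - 3*atan(x/2)/2.
Step 1. Decompose ∫((2*x**3 - 14*x**2 + 29*x - 80)/(x**4 - 7*x**3 + 16*x**2 - 28*x + 48)) dx by partial fractions, (2*x**3 - 14*x**2 + 29*x - 80)/(x**4 - 7*x**3 + 16*x**2 - 28*x + 48) = -3/(x**2 + 4) + 5/(x - 3) - 3/(x - 4): now ∫(-3/(x - 4)) dx + ∫(5/(x - 3)) dx + ∫(-3/(x**2 + 4)) dx.
Step 2. Evaluate the standard form [assuming x > 4]: now -3*log(x - 4) + ∫(5/(x - 3)) dx + ∫(-3/(x**2 + 4)) dx.
Step 3. Evaluate the standard form [assuming x > 3]: now -3*log(x - 4) + 5*log(x - 3) + ∫(-3/(x**2 + 4)) dx.
Step 4. Evaluate the standard form: now -3*log(x - 4) + 5*log(x - 3) - 3*atan(x/2)/2.
Answer: -3*log(x - 4) + 5*log(x - 3) - 3*atan(x/2)/2.


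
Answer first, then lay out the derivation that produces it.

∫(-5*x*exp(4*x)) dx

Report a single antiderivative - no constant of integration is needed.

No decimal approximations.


The answer is -5*x*exp(4*x)/4 + 5*exp(4*x)/16.
Step 1. Integrate ∫(-5*x*exp(4*x)) dx by parts with u = x, dv = (-5*exp(4*x)) dx, so v = -5*exp(4*x)/4: now -5*x*exp(4*x)/4 + ∫(5*exp(4*x)/4) dx.
Step 2. Evaluate the standard form: now -5*x*exp(4*x)/4 + 5*exp(4*x)/16.
Answer: -5*x*exp(4*x)/4 + 5*exp(4*x)/16.


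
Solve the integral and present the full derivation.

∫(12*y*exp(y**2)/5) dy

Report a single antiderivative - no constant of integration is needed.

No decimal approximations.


Step 1. Substitute u = y**2, turning ∫(12*y*exp(y**2)/5) dy into ∫(6*exp(u)/5) du: now ∫(6*exp(u)/5) du.
Step 2. Evaluate the standard form: now 6*exp(u)/5.
Step 3. Substitute back u = y**2: now 6*exp(y**2)/5.
Answer: 6*exp(y**2)/5.


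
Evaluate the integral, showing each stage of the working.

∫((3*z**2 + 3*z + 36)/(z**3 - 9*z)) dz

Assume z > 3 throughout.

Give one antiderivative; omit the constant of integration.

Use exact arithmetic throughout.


Step 1. Decompose ∫((3*z**2 + 3*z + 36)/(z**3 - 9*z)) dz by partial fractions, (3*z**2 + 3*z + 36)/(z**3 - 9*z) = 3/(z + 3) + 4/(z - 3) - 4/z: now ∫(-4/z) dz + ∫(4/(z - 3)) dz + ∫(3/(z + 3)) dz.
Step 2. Evaluate the standard form [assuming z > -3]: now 3*log(z + 3) + ∫(-4/z) dz + ∫(4/(z - 3)) dz.
Step 3. Evaluate the standard form [assuming z > 0]: now -4*log(z) + 3*log(z + 3) + ∫(4/(z - 3)) dz.
Step 4. Evaluate the standard form [assuming z > 3]: now -4*log(z) + 4*log(z - 3) + 3*log(z + 3).
Answer: -4*log(z) + 4*log(z - 3) + 3*log(z + 3).


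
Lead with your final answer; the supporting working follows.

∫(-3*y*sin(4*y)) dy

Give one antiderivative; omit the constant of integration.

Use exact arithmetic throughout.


The answer is 3*y*cos(4*y)/4 - 3*sin(4*y)/16.
Step 1. Integrate ∫(-3*y*sin(4*y)) dy by parts with u = y, dv = (-3*sin(4*y)) dy, so v = 3*cos(4*y)/4: now 3*y*cos(4*y)/4 + ∫(-3*cos(4*y)/4) dy.
Step 2. Evaluate the standard form: now 3*y*cos(4*y)/4 - 3*sin(4*y)/16.
Answer: 3*y*cos(4*y)/4 - 3*sin(4*y)/16.


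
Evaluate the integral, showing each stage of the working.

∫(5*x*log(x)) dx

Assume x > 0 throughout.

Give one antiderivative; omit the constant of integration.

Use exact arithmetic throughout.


Step 1. Integrate ∫(5*x*log(x)) dx by parts with u = log(x), dv = (5*x) dx, so v = 5*x**2/2 [assuming x > 0]: now 5*x**2*log(x)/2 + ∫(-5*x/2) dx.
Step 2. Evaluate the standard form: now 5*x**2*log(x)/2 - 5*x**2/4.
Answer: 5*x**2*log(x)/2 - 5*x**2/4.


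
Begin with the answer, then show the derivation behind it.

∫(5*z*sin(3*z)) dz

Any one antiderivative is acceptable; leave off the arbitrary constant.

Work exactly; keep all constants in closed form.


The answer is -5*z*cos(3*z)/3 + 5*sin(3*z)/9.
Step 1. Integrate ∫(5*z*sin(3*z)) dz by parts with u = z, dv = (5*sin(3*z)) dz, so v = -5*cos(3*z)/3: now -5*z*cos(3*z)/3 + ∫(5*cos(3*z)/3) dz.
Step 2. Evaluate the standard form: now -5*z*cos(3*z)/3 + 5*sin(3*z)/9.
Answer: -5*z*cos(3*z)/3 + 5*sin(3*z)/9.


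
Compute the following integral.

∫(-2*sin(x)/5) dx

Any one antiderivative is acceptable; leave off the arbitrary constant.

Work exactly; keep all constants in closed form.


Answer: 2*cos(x)/5.


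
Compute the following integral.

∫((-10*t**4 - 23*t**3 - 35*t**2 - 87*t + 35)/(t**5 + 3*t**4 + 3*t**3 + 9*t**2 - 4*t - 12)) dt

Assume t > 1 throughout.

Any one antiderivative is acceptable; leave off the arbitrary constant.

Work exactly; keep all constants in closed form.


Answer: -3*log(t - 1) - 5*log(t + 1) - 2*log(t + 3) - atan(t/2)/2.


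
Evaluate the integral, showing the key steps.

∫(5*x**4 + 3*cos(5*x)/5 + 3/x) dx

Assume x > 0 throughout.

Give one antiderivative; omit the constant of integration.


Step 1. Rewrite: now ∫(3/x) dx + ∫(5*x**4) dx + ∫(3*cos(5*x)/5) dx.
Step 2. Evaluate the standard form [assuming x > 0]: now 3*log(x) + ∫(5*x**4) dx + ∫(3*cos(5*x)/5) dx.
Step 3. Evaluate the standard form: now x**5 + 3*log(x) + ∫(3*cos(5*x)/5) dx.
Step 4. Evaluate the standard form: now x**5 + 3*log(x) + 3*sin(5*x)/25.
Answer: x**5 + 3*log(x) + 3*sin(5*x)/25.


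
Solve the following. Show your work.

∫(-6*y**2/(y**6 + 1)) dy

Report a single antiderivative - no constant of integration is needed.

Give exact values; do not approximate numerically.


Step 1. Substitute u = y**3, turning ∫(-6*y**2/(y**6 + 1)) dy into ∫(-2/(u**2 + 1)) du: now ∫(-2/(u**2 + 1)) du.
Step 2. Evaluate the standard form: now -2*atan(u).
Step 3. Substitute back u = y**3: now -2*atan(y**3).
Answer: -2*atan(y**3).


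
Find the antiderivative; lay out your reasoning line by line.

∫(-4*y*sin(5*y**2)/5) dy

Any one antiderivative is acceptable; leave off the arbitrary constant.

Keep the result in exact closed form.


Step 1. Substitute u = y**2, turning ∫(-4*y*sin(5*y**2)/5) dy into ∫(-2*sin(5*u)/5) du: now ∫(-2*sin(5*u)/5) du.
Step 2. Evaluate the standard form: now 2*cos(5*u)/25.
Step 3. Substitute back u = y**2: now 2*cos(5*y**2)/25.
Answer: 2*cos(5*y**2)/25.


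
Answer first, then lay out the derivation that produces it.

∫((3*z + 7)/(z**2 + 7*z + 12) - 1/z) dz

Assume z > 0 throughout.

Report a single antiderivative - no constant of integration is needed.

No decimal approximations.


The answer is -log(z) - 2*log(z + 3) + 5*log(z + 4).
Step 1. Rewrite: now ∫(-1/z) dz + ∫((3*z + 7)/(z**2 + 7*z + 12)) dz.
Step 2. Decompose ∫((3*z + 7)/(z**2 + 7*z + 12)) dz by partial fractions, (3*z + 7)/(z**2 + 7*z + 12) = 5/(z + 4) - 2/(z + 3): now ∫(-1/z) dz + ∫(-2/(z + 3)) dz + ∫(5/(z + 4)) dz.
Step 3. Evaluate the standard form [assuming z > -4]: now 5*log(z + 4) + ∫(-1/z) dz + ∫(-2/(z + 3)) dz.
Step 4. Evaluate the standard form [assuming z > -3]: now -2*log(z + 3) + 5*log(z + 4) + ∫(-1/z) dz.
Step 5. Evaluate the standard form [assuming z > 0]: now -log(z) - 2*log(z + 3) + 5*log(z + 4).
Answer: -log(z) - 2*log(z + 3) + 5*log(z + 4).


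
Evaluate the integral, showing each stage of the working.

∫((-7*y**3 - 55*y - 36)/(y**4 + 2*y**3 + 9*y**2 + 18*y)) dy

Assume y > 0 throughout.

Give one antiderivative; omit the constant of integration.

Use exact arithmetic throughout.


Step 1. Decompose ∫((-7*y**3 - 55*y - 36)/(y**4 + 2*y**3 + 9*y**2 + 18*y)) dy by partial fractions, (-7*y**3 - 55*y - 36)/(y**4 + 2*y**3 + 9*y**2 + 18*y) = 4/(y**2 + 9) - 5/(y + 2) - 2/y: now ∫(-2/y) dy + ∫(-5/(y + 2)) dy + ∫(4/(y**2 + 9)) dy.
Step 2. Evaluate the standard form [assuming y > 0]: now -2*log(y) + ∫(-5/(y + 2)) dy + ∫(4/(y**2 + 9)) dy.
Step 3. Evaluate the standard form [assuming y > -2]: now -2*log(y) - 5*log(y + 2) + ∫(4/(y**2 + 9)) dy.
Step 4. Evaluate the standard form: now -2*log(y) - 5*log(y + 2) + 4*atan(y/3)/3.
Answer: -2*log(y) - 5*log(y + 2) + 4*atan(y/3)/3.


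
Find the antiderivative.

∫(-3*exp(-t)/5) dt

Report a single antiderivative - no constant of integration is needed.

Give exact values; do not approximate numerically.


Answer: 3*exp(-t)/5.


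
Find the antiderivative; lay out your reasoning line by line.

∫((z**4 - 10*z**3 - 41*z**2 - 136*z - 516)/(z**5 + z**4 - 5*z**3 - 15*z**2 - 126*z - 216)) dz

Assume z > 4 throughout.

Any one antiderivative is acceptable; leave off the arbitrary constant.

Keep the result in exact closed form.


Step 1. Decompose ∫((z**4 - 10*z**3 - 41*z**2 - 136*z - 516)/(z**5 + z**4 - 5*z**3 - 15*z**2 - 126*z - 216)) dz by partial fractions, (z**4 - 10*z**3 - 41*z**2 - 136*z - 516)/(z**5 + z**4 - 5*z**3 - 15*z**2 - 126*z - 216) = 2/(z**2 + 9) - 1/(z + 3) + 4/(z + 2) - 2/(z - 4): now ∫(-2/(z - 4)) dz + ∫(4/(z + 2)) dz + ∫(-1/(z + 3)) dz + ∫(2/(z**2 + 9)) dz.
Step 2. Evaluate the standard form [assuming z > -2]: now 4*log(z + 2) + ∫(-2/(z - 4)) dz + ∫(-1/(z + 3)) dz + ∫(2/(z**2 + 9)) dz.
Step 3. Evaluate the standard form [assuming z > -3]: now 4*log(z + 2) - log(z + 3) + ∫(-2/(z - 4)) dz + ∫(2/(z**2 + 9)) dz.
Step 4. Evaluate the standard form [assuming z > 4]: now -2*log(z - 4) + 4*log(z + 2) - log(z + 3) + ∫(2/(z**2 + 9)) dz.
Step 5. Evaluate the standard form: now -2*log(z - 4) + 4*log(z + 2) - log(z + 3) + 2*atan(z/3)/3.
Answer: -2*log(z - 4) + 4*log(z + 2) - log(z + 3) + 2*atan(z/3)/3.


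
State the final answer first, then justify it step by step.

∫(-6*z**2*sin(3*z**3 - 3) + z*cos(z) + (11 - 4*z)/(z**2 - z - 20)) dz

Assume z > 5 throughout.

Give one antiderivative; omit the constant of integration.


The answer is z*sin(z) - log(z - 5) - 3*log(z + 4) + cos(z) + 2*cos(3*z**3 - 3)/3.
Step 1. Rewrite: now ∫(z*cos(z)) dz + ∫(-6*z**2*sin(3*z**3 - 3)) dz + ∫((11 - 4*z)/(z**2 - z - 20)) dz.
Step 2. Substitute u = z**3 - 1, turning ∫(-6*z**2*sin(3*z**3 - 3)) dz into ∫(-2*sin(3*u)) du: now ∫(z*cos(z)) dz + ∫((11 - 4*z)/(z**2 - z - 20)) dz + ∫(-2*sin(3*u)) du.
Step 3. Evaluate the standard form: now 2*cos(3*u)/3 + ∫(z*cos(z)) dz + ∫((11 - 4*z)/(z**2 - z - 20)) dz.
Step 4. Substitute back u = z**3 - 1: now 2*cos(3*z**3 - 3)/3 + ∫(z*cos(z)) dz + ∫((11 - 4*z)/(z**2 - z - 20)) dz.
Step 5. Integrate ∫(z*cos(z)) dz by parts with u = z, dv = (cos(z)) dz, so v = sin(z): now z*sin(z) + 2*cos(3*z**3 - 3)/3 + ∫((11 - 4*z)/(z**2 - z - 20)) dz + ∫(-sin(z)) dz.
Step 6. Evaluate the standard form: now z*sin(z) + cos(z) + 2*cos(3*z**3 - 3)/3 + ∫((11 - 4*z)/(z**2 - z - 20)) dz.
Step 7. Decompose ∫((11 - 4*z)/(z**2 - z - 20)) dz by partial fractions, (11 - 4*z)/(z**2 - z - 20) = -3/(z + 4) - 1/(z - 5): now z*sin(z) + cos(z) + 2*cos(3*z**3 - 3)/3 + ∫(-1/(z - 5)) dz + ∫(-3/(z + 4)) dz.
Step 8. Evaluate the standard form [assuming z > 5]: now z*sin(z) - log(z - 5) + cos(z) + 2*cos(3*z**3 - 3)/3 + ∫(-3/(z + 4)) dz.
Step 9. Evaluate the standard form [assuming z > -4]: now z*sin(z) - log(z - 5) - 3*log(z + 4) + cos(z) + 2*cos(3*z**3 - 3)/3.
Answer: z*sin(z) - log(z - 5) - 3*log(z + 4) + cos(z) + 2*cos(3*z**3 - 3)/3.


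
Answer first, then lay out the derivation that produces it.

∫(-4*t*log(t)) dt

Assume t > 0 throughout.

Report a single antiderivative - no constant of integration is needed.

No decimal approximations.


The answer is -2*t**2*log(t) + t**2.
Step 1. Integrate ∫(-4*t*log(t)) dt by parts with u = log(t), dv = (-4*t) dt, so v = -2*t**2 [assuming t > 0]: now -2*t**2*log(t) + ∫(2*t) dt.
Step 2. Evaluate the standard form: now -2*t**2*log(t) + t**2.
Answer: -2*t**2*log(t) + t**2.


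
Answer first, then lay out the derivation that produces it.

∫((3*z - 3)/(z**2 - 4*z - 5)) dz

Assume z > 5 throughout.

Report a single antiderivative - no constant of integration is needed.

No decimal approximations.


The answer is 2*log(z - 5) + log(z + 1).
Step 1. Decompose ∫((3*z - 3)/(z**2 - 4*z - 5)) dz by partial fractions, (3*z - 3)/(z**2 - 4*z - 5) = 1/(z + 1) + 2/(z - 5): now ∫(2/(z - 5)) dz + ∫(1/(z + 1)) dz.
Step 2. Evaluate the standard form [assuming z > 5]: now 2*log(z - 5) + ∫(1/(z + 1)) dz.
Step 3. Evaluate the standard form [assuming z > -1]: now 2*log(z - 5) + log(z + 1).
Answer: 2*log(z - 5) + log(z + 1).


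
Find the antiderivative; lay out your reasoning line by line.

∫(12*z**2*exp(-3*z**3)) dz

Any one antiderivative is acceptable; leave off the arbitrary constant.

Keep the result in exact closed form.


Step 1. Substitute u = z**3, turning ∫(12*z**2*exp(-3*z**3)) dz into ∫(4*exp(-3*u)) du: now ∫(4*exp(-3*u)) du.
Step 2. Evaluate the standard form: now -4*exp(-3*u)/3.
Step 3. Substitute back u = z**3: now -4*exp(-3*z**3)/3.
Answer: -4*exp(-3*z**3)/3.


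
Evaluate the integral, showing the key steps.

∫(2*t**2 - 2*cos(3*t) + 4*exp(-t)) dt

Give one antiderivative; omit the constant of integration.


Step 1. Rewrite: now ∫(2*t**2) dt + ∫(4*exp(-t)) dt + ∫(-2*cos(3*t)) dt.
Step 2. Evaluate the standard form: now -2*sin(3*t)/3 + ∫(2*t**2) dt + ∫(4*exp(-t)) dt.
Step 3. Evaluate the standard form: now 2*t**3/3 - 2*sin(3*t)/3 + ∫(4*exp(-t)) dt.
Step 4. Evaluate the standard form: now 2*t**3/3 - 2*sin(3*t)/3 - 4*exp(-t).
Answer: 2*t**3/3 - 2*sin(3*t)/3 - 4*exp(-t).


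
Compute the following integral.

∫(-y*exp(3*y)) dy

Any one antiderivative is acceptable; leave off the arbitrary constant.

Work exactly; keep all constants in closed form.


Answer: -y*exp(3*y)/3 + exp(3*y)/9.


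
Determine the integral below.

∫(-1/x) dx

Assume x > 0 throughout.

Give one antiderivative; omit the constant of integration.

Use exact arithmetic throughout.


Answer: -log(x).


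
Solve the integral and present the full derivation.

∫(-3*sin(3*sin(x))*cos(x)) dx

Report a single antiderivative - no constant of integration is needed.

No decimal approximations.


Step 1. Substitute u = sin(x), turning ∫(-3*sin(3*sin(x))*cos(x)) dx into ∫(-3*sin(3*u)) du: now ∫(-3*sin(3*u)) du.
Step 2. Evaluate the standard form: now cos(3*u).
Step 3. Substitute back u = sin(x): now cos(3*sin(x)).
Answer: cos(3*sin(x)).


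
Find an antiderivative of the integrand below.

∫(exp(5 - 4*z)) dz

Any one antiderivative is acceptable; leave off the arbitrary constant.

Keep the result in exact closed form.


Answer: -exp(5 - 4*z)/4.


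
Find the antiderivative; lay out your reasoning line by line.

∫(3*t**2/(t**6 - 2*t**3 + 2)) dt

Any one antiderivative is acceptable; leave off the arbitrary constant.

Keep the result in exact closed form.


Step 1. Substitute u = t**3 - 1, turning ∫(3*t**2/(t**6 - 2*t**3 + 2)) dt into ∫(1/(u**2 + 1)) du: now ∫(1/(u**2 + 1)) du.
Step 2. Evaluate the standard form: now atan(u).
Step 3. Substitute back u = t**3 - 1: now atan(t**3 - 1).
Answer: atan(t**3 - 1).


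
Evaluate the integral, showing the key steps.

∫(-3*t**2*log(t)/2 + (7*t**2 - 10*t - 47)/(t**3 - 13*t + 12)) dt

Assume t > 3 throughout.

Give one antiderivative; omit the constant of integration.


Step 1. Rewrite: now ∫(-3*t**2*log(t)/2) dt + ∫((7*t**2 - 10*t - 47)/(t**3 - 13*t + 12)) dt.
Step 2. Decompose ∫((7*t**2 - 10*t - 47)/(t**3 - 13*t + 12)) dt by partial fractions, (7*t**2 - 10*t - 47)/(t**3 - 13*t + 12) = 3/(t + 4) + 5/(t - 1) - 1/(t - 3): now ∫(-3*t**2*log(t)/2) dt + ∫(-1/(t - 3)) dt + ∫(5/(t - 1)) dt + ∫(3/(t + 4)) dt.
Step 3. Evaluate the standard form [assuming t > 3]: now -log(t - 3) + ∫(-3*t**2*log(t)/2) dt + ∫(5/(t - 1)) dt + ∫(3/(t + 4)) dt.
Step 4. Evaluate the standard form [assuming t > 1]: now -log(t - 3) + 5*log(t - 1) + ∫(-3*t**2*log(t)/2) dt + ∫(3/(t + 4)) dt.
Step 5. Evaluate the standard form [assuming t > -4]: now -log(t - 3) + 5*log(t - 1) + 3*log(t + 4) + ∫(-3*t**2*log(t)/2) dt.
Step 6. Integrate ∫(-3*t**2*log(t)/2) dt by parts with u = log(t), dv = (-3*t**2/2) dt, so v = -t**3/2 [assuming t > 0]: now -t**3*log(t)/2 - log(t - 3) + 5*log(t - 1) + 3*log(t + 4) + ∫(t**2/2) dt.
Step 7. Evaluate the standard form: now -t**3*log(t)/2 + t**3/6 - log(t - 3) + 5*log(t - 1) + 3*log(t + 4).
Answer: -t**3*log(t)/2 + t**3/6 - log(t - 3) + 5*log(t - 1) + 3*log(t + 4).


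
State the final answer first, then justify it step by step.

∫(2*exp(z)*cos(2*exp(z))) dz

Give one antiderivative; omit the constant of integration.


The answer is sin(2*exp(z)).
Step 1. Substitute u = exp(z), turning ∫(2*exp(z)*cos(2*exp(z))) dz into ∫(2*cos(2*u)) du: now ∫(2*cos(2*u)) du.
Step 2. Evaluate the standard form: now sin(2*u).
Step 3. Substitute back u = exp(z): now sin(2*exp(z)).
Answer: sin(2*exp(z)).


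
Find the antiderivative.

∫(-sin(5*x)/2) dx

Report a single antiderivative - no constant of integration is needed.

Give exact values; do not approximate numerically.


Answer: cos(5*x)/10.


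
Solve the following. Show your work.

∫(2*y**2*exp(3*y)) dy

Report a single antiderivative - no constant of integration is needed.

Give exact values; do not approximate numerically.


Step 1. Integrate ∫(2*y**2*exp(3*y)) dy by parts with u = y**2, dv = (2*exp(3*y)) dy, so v = 2*exp(3*y)/3: now 2*y**2*exp(3*y)/3 + ∫(-4*y*exp(3*y)/3) dy.
Step 2. Integrate ∫(-4*y*exp(3*y)/3) dy by parts with u = y, dv = (-4*exp(3*y)/3) dy, so v = -4*exp(3*y)/9: now 2*y**2*exp(3*y)/3 - 4*y*exp(3*y)/9 + ∫(4*exp(3*y)/9) dy.
Step 3. Evaluate the standard form: now 2*y**2*exp(3*y)/3 - 4*y*exp(3*y)/9 + 4*exp(3*y)/27.
Answer: 2*y**2*exp(3*y)/3 - 4*y*exp(3*y)/9 + 4*exp(3*y)/27.


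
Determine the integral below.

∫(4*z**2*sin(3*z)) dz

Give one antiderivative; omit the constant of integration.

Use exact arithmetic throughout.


Answer: -4*z**2*cos(3*z)/3 + 8*z*sin(3*z)/9 + 8*cos(3*z)/27.


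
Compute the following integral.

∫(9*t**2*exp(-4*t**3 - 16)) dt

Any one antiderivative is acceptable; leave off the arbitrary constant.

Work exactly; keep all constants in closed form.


Answer: -3*exp(-4*t**3 - 16)/4.


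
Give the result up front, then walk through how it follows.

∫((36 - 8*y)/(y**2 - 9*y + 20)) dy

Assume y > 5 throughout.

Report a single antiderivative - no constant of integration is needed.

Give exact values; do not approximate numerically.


The answer is -4*log(y - 5) - 4*log(y - 4).
Step 1. Decompose ∫((36 - 8*y)/(y**2 - 9*y + 20)) dy by partial fractions, (36 - 8*y)/(y**2 - 9*y + 20) = -4/(y - 4) - 4/(y - 5): now ∫(-4/(y - 5)) dy + ∫(-4/(y - 4)) dy.
Step 2. Evaluate the standard form [assuming y > 4]: now -4*log(y - 4) + ∫(-4/(y - 5)) dy.
Step 3. Evaluate the standard form [assuming y > 5]: now -4*log(y - 5) - 4*log(y - 4).
Answer: -4*log(y - 5) - 4*log(y - 4).


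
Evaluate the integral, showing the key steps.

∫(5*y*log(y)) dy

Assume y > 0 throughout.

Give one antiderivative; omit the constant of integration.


Step 1. Integrate ∫(5*y*log(y)) dy by parts with u = log(y), dv = (5*y) dy, so v = 5*y**2/2 [assuming y > 0]: now 5*y**2*log(y)/2 + ∫(-5*y/2) dy.
Step 2. Evaluate the standard form: now 5*y**2*log(y)/2 - 5*y**2/4.
Answer: 5*y**2*log(y)/2 - 5*y**2/4.


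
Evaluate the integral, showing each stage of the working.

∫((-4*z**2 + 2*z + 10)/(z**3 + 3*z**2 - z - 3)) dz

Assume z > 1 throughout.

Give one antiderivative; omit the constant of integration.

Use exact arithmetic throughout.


Step 1. Decompose ∫((-4*z**2 + 2*z + 10)/(z**3 + 3*z**2 - z - 3)) dz by partial fractions, (-4*z**2 + 2*z + 10)/(z**3 + 3*z**2 - z - 3) = -4/(z + 3) - 1/(z + 1) + 1/(z - 1): now ∫(1/(z - 1)) dz + ∫(-1/(z + 1)) dz + ∫(-4/(z + 3)) dz.
Step 2. Evaluate the standard form [assuming z > -3]: now -4*log(z + 3) + ∫(1/(z - 1)) dz + ∫(-1/(z + 1)) dz.
Step 3. Evaluate the standard form [assuming z > -1]: now -log(z + 1) - 4*log(z + 3) + ∫(1/(z - 1)) dz.
Step 4. Evaluate the standard form [assuming z > 1]: now log(z - 1) - log(z + 1) - 4*log(z + 3).
Answer: log(z - 1) - log(z + 1) - 4*log(z + 3).


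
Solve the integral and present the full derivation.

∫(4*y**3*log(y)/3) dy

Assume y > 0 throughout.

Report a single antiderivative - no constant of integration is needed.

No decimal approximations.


Step 1. Integrate ∫(4*y**3*log(y)/3) dy by parts with u = log(y), dv = (4*y**3/3) dy, so v = y**4/3 [assuming y > 0]: now y**4*log(y)/3 + ∫(-y**3/3) dy.
Step 2. Evaluate the standard form: now y**4*log(y)/3 - y**4/12.
Answer: y**4*log(y)/3 - y**4/12.


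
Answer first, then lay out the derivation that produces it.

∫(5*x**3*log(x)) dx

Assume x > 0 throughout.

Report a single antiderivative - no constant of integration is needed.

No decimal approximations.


The answer is 5*x**4*log(x)/4 - 5*x**4/16.
Step 1. Integrate ∫(5*x**3*log(x)) dx by parts with u = log(x), dv = (5*x**3) dx, so v = 5*x**4/4 [assuming x > 0]: now 5*x**4*log(x)/4 + ∫(-5*x**3/4) dx.
Step 2. Evaluate the standard form: now 5*x**4*log(x)/4 - 5*x**4/16.
Answer: 5*x**4*log(x)/4 - 5*x**4/16.
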